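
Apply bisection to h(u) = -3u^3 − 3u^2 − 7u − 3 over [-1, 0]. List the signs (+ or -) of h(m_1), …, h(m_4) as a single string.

m = -0.5, h(m) = 0.125 (+); new bracket [-0.5, 0]
m = -0.25, h(m) = -1.390625 (−); new bracket [-0.5, -0.25]
m = -0.375, h(m) = -0.638672 (−); new bracket [-0.5, -0.375]
m = -0.4375, h(m) = -0.2605 (−); new bracket [-0.5, -0.4375]

+---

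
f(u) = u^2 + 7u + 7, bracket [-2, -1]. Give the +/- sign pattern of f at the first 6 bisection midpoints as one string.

--++-+

midpoint -1.5: f = -1.25 < 0 → [-1.5, -1]
midpoint -1.25: f = -0.1875 < 0 → [-1.25, -1]
midpoint -1.125: f = 0.390625 > 0 → [-1.25, -1.125]
midpoint -1.1875: f = 0.0977 > 0 → [-1.25, -1.1875]
midpoint -1.21875: f = -0.0459 < 0 → [-1.21875, -1.1875]
midpoint -1.203125: f = 0.0256 > 0 → [-1.21875, -1.203125]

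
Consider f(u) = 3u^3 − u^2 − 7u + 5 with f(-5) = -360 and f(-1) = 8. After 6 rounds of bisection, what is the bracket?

[-1.6875, -1.625]

u = -3 gives f = -64, negative; keep [-3, -1]
u = -2 gives f = -9, negative; keep [-2, -1]
u = -1.5 gives f = 3.125, positive; keep [-2, -1.5]
u = -1.75 gives f = -1.8906, negative; keep [-1.75, -1.5]
u = -1.625 gives f = 0.8613, positive; keep [-1.75, -1.625]
u = -1.6875 gives f = -0.4514, negative; keep [-1.6875, -1.625]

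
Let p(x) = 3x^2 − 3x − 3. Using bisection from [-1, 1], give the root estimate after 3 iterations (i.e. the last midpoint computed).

p(0) = -3 < 0, so the root lies in [-1, 0]
p(-0.5) = -0.75 < 0, so the root lies in [-1, -0.5]
p(-0.75) = 0.9375 > 0, so the root lies in [-0.75, -0.5]

-0.75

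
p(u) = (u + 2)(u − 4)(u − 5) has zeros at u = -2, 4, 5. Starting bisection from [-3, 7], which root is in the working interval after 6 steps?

-2

p(2) = 24 > 0, so the root lies in [-3, 2]
p(-0.5) = 37.125 > 0, so the root lies in [-3, -0.5]
p(-1.75) = 9.703125 > 0, so the root lies in [-3, -1.75]
p(-2.375) = -17.6309 < 0, so the root lies in [-2.375, -1.75]
p(-2.0625) = -2.676 < 0, so the root lies in [-2.0625, -1.75]
p(-1.90625) = 3.8241 > 0, so the root lies in [-2.0625, -1.90625]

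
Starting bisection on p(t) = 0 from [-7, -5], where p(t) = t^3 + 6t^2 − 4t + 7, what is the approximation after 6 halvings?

-6.71875

m = -6, p(m) = 31 (+); new bracket [-7, -6]
m = -6.5, p(m) = 11.875 (+); new bracket [-7, -6.5]
m = -6.75, p(m) = -0.171875 (−); new bracket [-6.75, -6.5]
m = -6.625, p(m) = 6.0684 (+); new bracket [-6.75, -6.625]
m = -6.6875, p(m) = 3.0032 (+); new bracket [-6.75, -6.6875]
m = -6.71875, p(m) = 1.4295 (+); new bracket [-6.75, -6.71875]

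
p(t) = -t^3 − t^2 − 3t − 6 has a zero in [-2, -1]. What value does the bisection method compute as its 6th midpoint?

t = -1.5 gives p = -0.375, negative; keep [-2, -1.5]
t = -1.75 gives p = 1.546875, positive; keep [-1.75, -1.5]
t = -1.625 gives p = 0.525391, positive; keep [-1.625, -1.5]
t = -1.5625 gives p = 0.0608, positive; keep [-1.5625, -1.5]
t = -1.53125 gives p = -0.1606, negative; keep [-1.5625, -1.53125]
t = -1.546875 gives p = -0.0508, negative; keep [-1.5625, -1.546875]

-1.546875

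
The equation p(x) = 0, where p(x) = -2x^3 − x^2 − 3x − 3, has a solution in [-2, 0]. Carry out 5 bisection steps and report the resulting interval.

[-0.875, -0.8125]

x = -1 gives p = 1, positive; keep [-1, 0]
x = -0.5 gives p = -1.5, negative; keep [-1, -0.5]
x = -0.75 gives p = -0.46875, negative; keep [-1, -0.75]
x = -0.875 gives p = 0.1992, positive; keep [-0.875, -0.75]
x = -0.8125 gives p = -0.1499, negative; keep [-0.875, -0.8125]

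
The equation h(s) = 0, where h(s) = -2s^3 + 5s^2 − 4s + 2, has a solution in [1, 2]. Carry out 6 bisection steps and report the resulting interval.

[1.65625, 1.671875]

h(1.5) = 0.5 > 0, so the root lies in [1.5, 2]
h(1.75) = -0.40625 < 0, so the root lies in [1.5, 1.75]
h(1.625) = 0.121094 > 0, so the root lies in [1.625, 1.75]
h(1.6875) = -0.1226 < 0, so the root lies in [1.625, 1.6875]
h(1.65625) = 0.0041 > 0, so the root lies in [1.65625, 1.6875]
h(1.671875) = -0.058 < 0, so the root lies in [1.65625, 1.671875]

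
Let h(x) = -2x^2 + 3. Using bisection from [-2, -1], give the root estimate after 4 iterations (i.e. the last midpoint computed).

h(-1.5) = -1.5 < 0, so the root lies in [-1.5, -1]
h(-1.25) = -0.125 < 0, so the root lies in [-1.25, -1]
h(-1.125) = 0.46875 > 0, so the root lies in [-1.25, -1.125]
h(-1.1875) = 0.1797 > 0, so the root lies in [-1.25, -1.1875]

-1.1875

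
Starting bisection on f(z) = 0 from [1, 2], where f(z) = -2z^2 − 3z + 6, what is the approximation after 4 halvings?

1.1875

z = 1.5 gives f = -3, negative; keep [1, 1.5]
z = 1.25 gives f = -0.875, negative; keep [1, 1.25]
z = 1.125 gives f = 0.09375, positive; keep [1.125, 1.25]
z = 1.1875 gives f = -0.3828, negative; keep [1.125, 1.1875]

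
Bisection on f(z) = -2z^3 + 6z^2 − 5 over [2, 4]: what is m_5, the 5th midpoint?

f(3) = -5 < 0, so the root lies in [2, 3]
f(2.5) = 1.25 > 0, so the root lies in [2.5, 3]
f(2.75) = -1.21875 < 0, so the root lies in [2.5, 2.75]
f(2.625) = 0.168 > 0, so the root lies in [2.625, 2.75]
f(2.6875) = -0.4858 < 0, so the root lies in [2.625, 2.6875]

2.6875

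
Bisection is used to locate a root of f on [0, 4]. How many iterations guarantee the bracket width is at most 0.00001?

Width after n steps is 4/2^n. Need 2^n ≥ 4/0.00001 = 400000.
2^18 = 262144 < 400000 ≤ 2^19 = 524288, so n = 19.

19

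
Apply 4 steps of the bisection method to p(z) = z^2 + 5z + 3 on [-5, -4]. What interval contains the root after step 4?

m = -4.5, p(m) = 0.75 (+); new bracket [-4.5, -4]
m = -4.25, p(m) = -0.1875 (−); new bracket [-4.5, -4.25]
m = -4.375, p(m) = 0.265625 (+); new bracket [-4.375, -4.25]
m = -4.3125, p(m) = 0.0352 (+); new bracket [-4.3125, -4.25]

[-4.3125, -4.25]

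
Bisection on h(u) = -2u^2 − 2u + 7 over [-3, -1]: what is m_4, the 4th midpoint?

-2.375

h(-2) = 3 > 0, so the root lies in [-3, -2]
h(-2.5) = -0.5 < 0, so the root lies in [-2.5, -2]
h(-2.25) = 1.375 > 0, so the root lies in [-2.5, -2.25]
h(-2.375) = 0.4688 > 0, so the root lies in [-2.5, -2.375]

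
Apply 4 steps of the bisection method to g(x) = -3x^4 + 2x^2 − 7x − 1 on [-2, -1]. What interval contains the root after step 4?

[-1.5, -1.4375]

g(-1.5) = -1.1875 < 0, so the root lies in [-1.5, -1]
g(-1.25) = 3.550781 > 0, so the root lies in [-1.5, -1.25]
g(-1.375) = 1.682861 > 0, so the root lies in [-1.5, -1.375]
g(-1.4375) = 0.3852 > 0, so the root lies in [-1.5, -1.4375]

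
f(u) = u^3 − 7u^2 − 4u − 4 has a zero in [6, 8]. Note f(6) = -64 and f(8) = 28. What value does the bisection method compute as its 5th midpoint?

m = 7, f(m) = -32 (−); new bracket [7, 8]
m = 7.5, f(m) = -5.875 (−); new bracket [7.5, 8]
m = 7.75, f(m) = 10.046875 (+); new bracket [7.5, 7.75]
m = 7.625, f(m) = 1.8379 (+); new bracket [7.5, 7.625]
m = 7.5625, f(m) = -2.0798 (−); new bracket [7.5625, 7.625]

7.5625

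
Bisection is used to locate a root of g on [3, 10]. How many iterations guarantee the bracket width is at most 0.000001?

Width after n steps is 7/2^n. Need 2^n ≥ 7/0.000001 = 7000000.
2^22 = 4194304 < 7000000 ≤ 2^23 = 8388608, so n = 23.

23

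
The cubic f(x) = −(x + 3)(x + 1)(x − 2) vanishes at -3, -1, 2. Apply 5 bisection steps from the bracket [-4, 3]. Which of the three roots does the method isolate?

x = -0.5 gives f = 3.125, positive; keep [-0.5, 3]
x = 1.25 gives f = 7.171875, positive; keep [1.25, 3]
x = 2.125 gives f = -2.001953, negative; keep [1.25, 2.125]
x = 1.6875 gives f = 3.9368, positive; keep [1.6875, 2.125]
x = 1.90625 gives f = 1.3368, positive; keep [1.90625, 2.125]

2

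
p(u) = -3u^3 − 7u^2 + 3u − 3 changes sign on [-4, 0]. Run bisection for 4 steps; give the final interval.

[-3, -2.75]

midpoint -2: p = -13 < 0 → [-4, -2]
midpoint -3: p = 6 > 0 → [-3, -2]
midpoint -2.5: p = -7.375 < 0 → [-3, -2.5]
midpoint -2.75: p = -1.7969 < 0 → [-3, -2.75]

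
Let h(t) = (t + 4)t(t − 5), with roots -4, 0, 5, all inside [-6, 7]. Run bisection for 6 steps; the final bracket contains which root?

5

midpoint 0.5: h = -10.125 < 0 → [0.5, 7]
midpoint 3.75: h = -36.328125 < 0 → [3.75, 7]
midpoint 5.375: h = 18.896484 > 0 → [3.75, 5.375]
midpoint 4.5625: h = -17.0916 < 0 → [4.5625, 5.375]
midpoint 4.96875: h = -1.3926 < 0 → [4.96875, 5.375]
midpoint 5.171875: h = 8.153 > 0 → [4.96875, 5.171875]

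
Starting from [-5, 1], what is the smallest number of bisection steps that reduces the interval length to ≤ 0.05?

7

Width after n steps is 6/2^n. Need 2^n ≥ 6/0.05 = 120.
2^6 = 64 < 120 ≤ 2^7 = 128, so n = 7.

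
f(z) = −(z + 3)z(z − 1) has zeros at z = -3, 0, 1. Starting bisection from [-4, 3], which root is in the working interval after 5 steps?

z = -0.5 gives f = -1.875, negative; keep [-4, -0.5]
z = -2.25 gives f = -5.484375, negative; keep [-4, -2.25]
z = -3.125 gives f = 1.611328, positive; keep [-3.125, -2.25]
z = -2.6875 gives f = -3.0969, negative; keep [-3.125, -2.6875]
z = -2.90625 gives f = -1.0643, negative; keep [-3.125, -2.90625]

-3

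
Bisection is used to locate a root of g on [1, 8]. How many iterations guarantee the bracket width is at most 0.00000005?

28

Width after n steps is 7/2^n. Need 2^n ≥ 7/0.00000005 = 140000000.
2^27 = 134217728 < 140000000 ≤ 2^28 = 268435456, so n = 28.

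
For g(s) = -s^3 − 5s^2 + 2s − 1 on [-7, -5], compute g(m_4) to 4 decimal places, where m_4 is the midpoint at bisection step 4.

m = -6, g(m) = 23 (+); new bracket [-6, -5]
m = -5.5, g(m) = 3.125 (+); new bracket [-5.5, -5]
m = -5.25, g(m) = -4.609375 (−); new bracket [-5.5, -5.25]
m = -5.375, g(m) = -0.916 (−); new bracket [-5.5, -5.375]

-0.9160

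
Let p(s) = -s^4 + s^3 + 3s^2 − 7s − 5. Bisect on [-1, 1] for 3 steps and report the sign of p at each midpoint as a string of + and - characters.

--+

midpoint 0: p = -5 < 0 → [-1, 0]
midpoint -0.5: p = -0.9375 < 0 → [-1, -0.5]
midpoint -0.75: p = 1.199219 > 0 → [-0.75, -0.5]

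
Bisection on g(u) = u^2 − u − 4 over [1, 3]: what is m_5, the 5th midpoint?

u = 2 gives g = -2, negative; keep [2, 3]
u = 2.5 gives g = -0.25, negative; keep [2.5, 3]
u = 2.75 gives g = 0.8125, positive; keep [2.5, 2.75]
u = 2.625 gives g = 0.2656, positive; keep [2.5, 2.625]
u = 2.5625 gives g = 0.0039, positive; keep [2.5, 2.5625]

2.5625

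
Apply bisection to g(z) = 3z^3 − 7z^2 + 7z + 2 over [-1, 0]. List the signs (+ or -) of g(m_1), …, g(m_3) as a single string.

--+

m = -0.5, g(m) = -3.625 (−); new bracket [-0.5, 0]
m = -0.25, g(m) = -0.234375 (−); new bracket [-0.25, 0]
m = -0.125, g(m) = 1.009766 (+); new bracket [-0.25, -0.125]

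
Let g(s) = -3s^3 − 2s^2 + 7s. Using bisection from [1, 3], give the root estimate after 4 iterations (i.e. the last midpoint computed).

1.125

g(2) = -18 < 0, so the root lies in [1, 2]
g(1.5) = -4.125 < 0, so the root lies in [1, 1.5]
g(1.25) = -0.234375 < 0, so the root lies in [1, 1.25]
g(1.125) = 1.0723 > 0, so the root lies in [1.125, 1.25]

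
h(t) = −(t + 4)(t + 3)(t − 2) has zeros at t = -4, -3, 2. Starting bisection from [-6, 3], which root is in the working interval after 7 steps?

2

m = -1.5, h(m) = 13.125 (+); new bracket [-1.5, 3]
m = 0.75, h(m) = 22.265625 (+); new bracket [0.75, 3]
m = 1.875, h(m) = 3.580078 (+); new bracket [1.875, 3]
m = 2.4375, h(m) = -15.3142 (−); new bracket [1.875, 2.4375]
m = 2.15625, h(m) = -4.9599 (−); new bracket [1.875, 2.15625]
m = 2.015625, h(m) = -0.4714 (−); new bracket [1.875, 2.015625]
m = 1.9453125, h(m) = 1.6079 (+); new bracket [1.9453125, 2.015625]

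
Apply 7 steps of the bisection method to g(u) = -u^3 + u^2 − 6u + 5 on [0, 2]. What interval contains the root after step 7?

u = 1 gives g = -1, negative; keep [0, 1]
u = 0.5 gives g = 2.125, positive; keep [0.5, 1]
u = 0.75 gives g = 0.640625, positive; keep [0.75, 1]
u = 0.875 gives g = -0.1543, negative; keep [0.75, 0.875]
u = 0.8125 gives g = 0.2488, positive; keep [0.8125, 0.875]
u = 0.84375 gives g = 0.0487, positive; keep [0.84375, 0.875]
u = 0.859375 gives g = -0.0524, negative; keep [0.84375, 0.859375]

[0.84375, 0.859375]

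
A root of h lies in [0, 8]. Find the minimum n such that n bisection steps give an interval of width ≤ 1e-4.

Width after n steps is 8/2^n. Need 2^n ≥ 8/1e-4 = 80000.
2^16 = 65536 < 80000 ≤ 2^17 = 131072, so n = 17.

17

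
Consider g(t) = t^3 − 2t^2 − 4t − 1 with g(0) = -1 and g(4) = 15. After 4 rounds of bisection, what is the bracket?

midpoint 2: g = -9 < 0 → [2, 4]
midpoint 3: g = -4 < 0 → [3, 4]
midpoint 3.5: g = 3.375 > 0 → [3, 3.5]
midpoint 3.25: g = -0.7969 < 0 → [3.25, 3.5]

[3.25, 3.5]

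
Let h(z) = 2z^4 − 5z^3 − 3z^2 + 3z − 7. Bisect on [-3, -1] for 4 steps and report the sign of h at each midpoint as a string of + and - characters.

m = -2, h(m) = 47 (+); new bracket [-2, -1]
m = -1.5, h(m) = 8.75 (+); new bracket [-1.5, -1]
m = -1.25, h(m) = -0.789062 (−); new bracket [-1.5, -1.25]
m = -1.375, h(m) = 3.3501 (+); new bracket [-1.375, -1.25]

++-+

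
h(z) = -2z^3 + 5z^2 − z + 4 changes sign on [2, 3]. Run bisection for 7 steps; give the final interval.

h(2.5) = 1.5 > 0, so the root lies in [2.5, 3]
h(2.75) = -2.53125 < 0, so the root lies in [2.5, 2.75]
h(2.625) = -0.347656 < 0, so the root lies in [2.5, 2.625]
h(2.5625) = 0.6167 > 0, so the root lies in [2.5625, 2.625]
h(2.59375) = 0.1448 > 0, so the root lies in [2.59375, 2.625]
h(2.609375) = -0.0988 < 0, so the root lies in [2.59375, 2.609375]
h(2.6015625) = 0.0237 > 0, so the root lies in [2.6015625, 2.609375]

[2.6015625, 2.609375]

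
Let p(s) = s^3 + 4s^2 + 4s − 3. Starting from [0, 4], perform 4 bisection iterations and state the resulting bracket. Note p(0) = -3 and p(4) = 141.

s = 2 gives p = 29, positive; keep [0, 2]
s = 1 gives p = 6, positive; keep [0, 1]
s = 0.5 gives p = 0.125, positive; keep [0, 0.5]
s = 0.25 gives p = -1.7344, negative; keep [0.25, 0.5]

[0.25, 0.5]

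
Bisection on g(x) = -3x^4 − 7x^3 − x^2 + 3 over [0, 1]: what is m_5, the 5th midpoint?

g(0.5) = 1.6875 > 0, so the root lies in [0.5, 1]
g(0.75) = -1.464844 < 0, so the root lies in [0.5, 0.75]
g(0.625) = 0.442627 > 0, so the root lies in [0.625, 0.75]
g(0.6875) = -0.4175 < 0, so the root lies in [0.625, 0.6875]
g(0.65625) = 0.0346 > 0, so the root lies in [0.65625, 0.6875]

0.65625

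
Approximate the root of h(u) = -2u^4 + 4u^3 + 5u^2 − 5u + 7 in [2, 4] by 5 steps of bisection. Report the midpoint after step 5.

2.6875

h(3) = -17 < 0, so the root lies in [2, 3]
h(2.5) = 10.125 > 0, so the root lies in [2.5, 3]
h(2.75) = -0.132812 < 0, so the root lies in [2.5, 2.75]
h(2.625) = 5.7183 > 0, so the root lies in [2.625, 2.75]
h(2.6875) = 2.9858 > 0, so the root lies in [2.6875, 2.75]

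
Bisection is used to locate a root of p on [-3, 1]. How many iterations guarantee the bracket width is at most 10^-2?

9

Width after n steps is 4/2^n. Need 2^n ≥ 4/10^-2 = 400.
2^8 = 256 < 400 ≤ 2^9 = 512, so n = 9.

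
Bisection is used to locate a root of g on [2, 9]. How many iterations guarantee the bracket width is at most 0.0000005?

24

Width after n steps is 7/2^n. Need 2^n ≥ 7/0.0000005 = 14000000.
2^23 = 8388608 < 14000000 ≤ 2^24 = 16777216, so n = 24.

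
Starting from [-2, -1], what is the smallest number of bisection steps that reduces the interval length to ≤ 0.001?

Width after n steps is 1/2^n. Need 2^n ≥ 1/0.001 = 1000.
2^9 = 512 < 1000 ≤ 2^10 = 1024, so n = 10.

10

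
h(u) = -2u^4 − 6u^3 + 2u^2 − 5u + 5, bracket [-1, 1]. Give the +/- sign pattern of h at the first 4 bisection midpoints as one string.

++-+

h(0) = 5 > 0, so the root lies in [0, 1]
h(0.5) = 2.125 > 0, so the root lies in [0.5, 1]
h(0.75) = -0.789062 < 0, so the root lies in [0.5, 0.75]
h(0.625) = 0.8862 > 0, so the root lies in [0.625, 0.75]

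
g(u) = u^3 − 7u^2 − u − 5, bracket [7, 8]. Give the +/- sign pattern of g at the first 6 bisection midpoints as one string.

++---+

midpoint 7.5: g = 15.625 > 0 → [7, 7.5]
midpoint 7.25: g = 0.890625 > 0 → [7, 7.25]
midpoint 7.125: g = -5.779297 < 0 → [7.125, 7.25]
midpoint 7.1875: g = -2.5012 < 0 → [7.1875, 7.25]
midpoint 7.21875: g = -0.8196 < 0 → [7.21875, 7.25]
midpoint 7.234375: g = 0.0319 > 0 → [7.21875, 7.234375]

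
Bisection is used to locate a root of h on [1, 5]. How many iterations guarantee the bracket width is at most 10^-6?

22

Width after n steps is 4/2^n. Need 2^n ≥ 4/10^-6 = 4000000.
2^21 = 2097152 < 4000000 ≤ 2^22 = 4194304, so n = 22.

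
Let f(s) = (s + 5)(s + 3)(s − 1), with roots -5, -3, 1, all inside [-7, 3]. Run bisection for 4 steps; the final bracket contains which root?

1

f(-2) = -9 < 0, so the root lies in [-2, 3]
f(0.5) = -9.625 < 0, so the root lies in [0.5, 3]
f(1.75) = 24.046875 > 0, so the root lies in [0.5, 1.75]
f(1.125) = 3.1582 > 0, so the root lies in [0.5, 1.125]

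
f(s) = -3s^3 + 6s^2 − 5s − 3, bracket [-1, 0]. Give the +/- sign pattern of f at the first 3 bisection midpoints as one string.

+--

m = -0.5, f(m) = 1.375 (+); new bracket [-0.5, 0]
m = -0.25, f(m) = -1.328125 (−); new bracket [-0.5, -0.25]
m = -0.375, f(m) = -0.123047 (−); new bracket [-0.5, -0.375]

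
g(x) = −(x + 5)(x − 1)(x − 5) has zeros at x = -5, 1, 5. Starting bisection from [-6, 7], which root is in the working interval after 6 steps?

-5

m = 0.5, g(m) = -12.375 (−); new bracket [-6, 0.5]
m = -2.75, g(m) = -65.390625 (−); new bracket [-6, -2.75]
m = -4.375, g(m) = -31.494141 (−); new bracket [-6, -4.375]
m = -5.1875, g(m) = 11.8191 (+); new bracket [-5.1875, -4.375]
m = -4.78125, g(m) = -12.3698 (−); new bracket [-5.1875, -4.78125]
m = -4.984375, g(m) = -0.9336 (−); new bracket [-5.1875, -4.984375]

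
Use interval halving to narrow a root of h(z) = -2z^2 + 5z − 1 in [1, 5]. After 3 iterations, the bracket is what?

[2, 2.5]

m = 3, h(m) = -4 (−); new bracket [1, 3]
m = 2, h(m) = 1 (+); new bracket [2, 3]
m = 2.5, h(m) = -1 (−); new bracket [2, 2.5]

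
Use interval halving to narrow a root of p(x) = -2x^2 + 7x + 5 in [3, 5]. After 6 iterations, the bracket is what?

m = 4, p(m) = 1 (+); new bracket [4, 5]
m = 4.5, p(m) = -4 (−); new bracket [4, 4.5]
m = 4.25, p(m) = -1.375 (−); new bracket [4, 4.25]
m = 4.125, p(m) = -0.1562 (−); new bracket [4, 4.125]
m = 4.0625, p(m) = 0.4297 (+); new bracket [4.0625, 4.125]
m = 4.09375, p(m) = 0.1387 (+); new bracket [4.09375, 4.125]

[4.09375, 4.125]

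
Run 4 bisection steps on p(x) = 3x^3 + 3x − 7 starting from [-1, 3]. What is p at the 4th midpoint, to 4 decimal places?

2.6094

midpoint 1: p = -1 < 0 → [1, 3]
midpoint 2: p = 23 > 0 → [1, 2]
midpoint 1.5: p = 7.625 > 0 → [1, 1.5]
midpoint 1.25: p = 2.6094 > 0 → [1, 1.25]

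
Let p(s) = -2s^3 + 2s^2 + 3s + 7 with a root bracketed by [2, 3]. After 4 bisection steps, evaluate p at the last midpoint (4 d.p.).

-0.1001

m = 2.5, p(m) = -4.25 (−); new bracket [2, 2.5]
m = 2.25, p(m) = 1.09375 (+); new bracket [2.25, 2.5]
m = 2.375, p(m) = -1.386719 (−); new bracket [2.25, 2.375]
m = 2.3125, p(m) = -0.1001 (−); new bracket [2.25, 2.3125]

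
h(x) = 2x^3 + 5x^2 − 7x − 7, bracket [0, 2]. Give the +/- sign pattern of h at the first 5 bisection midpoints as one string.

x = 1 gives h = -7, negative; keep [1, 2]
x = 1.5 gives h = 0.5, positive; keep [1, 1.5]
x = 1.25 gives h = -4.03125, negative; keep [1.25, 1.5]
x = 1.375 gives h = -1.9727, negative; keep [1.375, 1.5]
x = 1.4375 gives h = -0.7896, negative; keep [1.4375, 1.5]

-+---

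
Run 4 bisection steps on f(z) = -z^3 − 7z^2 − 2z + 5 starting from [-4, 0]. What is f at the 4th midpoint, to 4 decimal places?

-1.4844

f(-2) = -11 < 0, so the root lies in [-2, 0]
f(-1) = 1 > 0, so the root lies in [-2, -1]
f(-1.5) = -4.375 < 0, so the root lies in [-1.5, -1]
f(-1.25) = -1.4844 < 0, so the root lies in [-1.25, -1]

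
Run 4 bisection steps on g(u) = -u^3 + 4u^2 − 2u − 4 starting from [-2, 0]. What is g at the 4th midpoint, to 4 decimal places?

-0.9434

midpoint -1: g = 3 > 0 → [-1, 0]
midpoint -0.5: g = -1.875 < 0 → [-1, -0.5]
midpoint -0.75: g = 0.171875 > 0 → [-0.75, -0.5]
midpoint -0.625: g = -0.9434 < 0 → [-0.75, -0.625]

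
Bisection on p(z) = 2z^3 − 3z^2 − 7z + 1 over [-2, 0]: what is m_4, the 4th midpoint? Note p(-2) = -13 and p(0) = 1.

m = -1, p(m) = 3 (+); new bracket [-2, -1]
m = -1.5, p(m) = -2 (−); new bracket [-1.5, -1]
m = -1.25, p(m) = 1.15625 (+); new bracket [-1.5, -1.25]
m = -1.375, p(m) = -0.2461 (−); new bracket [-1.375, -1.25]

-1.375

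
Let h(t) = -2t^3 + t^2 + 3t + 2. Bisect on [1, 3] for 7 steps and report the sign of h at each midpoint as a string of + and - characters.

t = 2 gives h = -4, negative; keep [1, 2]
t = 1.5 gives h = 2, positive; keep [1.5, 2]
t = 1.75 gives h = -0.40625, negative; keep [1.5, 1.75]
t = 1.625 gives h = 0.9336, positive; keep [1.625, 1.75]
t = 1.6875 gives h = 0.2993, positive; keep [1.6875, 1.75]
t = 1.71875 gives h = -0.0444, negative; keep [1.6875, 1.71875]
t = 1.703125 gives h = 0.1297, positive; keep [1.703125, 1.71875]

-+-++-+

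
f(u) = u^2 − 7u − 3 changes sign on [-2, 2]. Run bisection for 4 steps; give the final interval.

[-0.5, -0.25]

u = 0 gives f = -3, negative; keep [-2, 0]
u = -1 gives f = 5, positive; keep [-1, 0]
u = -0.5 gives f = 0.75, positive; keep [-0.5, 0]
u = -0.25 gives f = -1.1875, negative; keep [-0.5, -0.25]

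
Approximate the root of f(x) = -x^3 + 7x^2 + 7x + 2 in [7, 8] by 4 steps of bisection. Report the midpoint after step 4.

m = 7.5, f(m) = 26.375 (+); new bracket [7.5, 8]
m = 7.75, f(m) = 11.203125 (+); new bracket [7.75, 8]
m = 7.875, f(m) = 2.861328 (+); new bracket [7.875, 8]
m = 7.9375, f(m) = -1.5037 (−); new bracket [7.875, 7.9375]

7.9375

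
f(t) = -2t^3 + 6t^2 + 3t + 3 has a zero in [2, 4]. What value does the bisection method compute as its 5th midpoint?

t = 3 gives f = 12, positive; keep [3, 4]
t = 3.5 gives f = 1.25, positive; keep [3.5, 4]
t = 3.75 gives f = -6.84375, negative; keep [3.5, 3.75]
t = 3.625 gives f = -2.5508, negative; keep [3.5, 3.625]
t = 3.5625 gives f = -0.5903, negative; keep [3.5, 3.5625]

3.5625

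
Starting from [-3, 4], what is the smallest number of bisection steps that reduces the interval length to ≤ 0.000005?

21

Width after n steps is 7/2^n. Need 2^n ≥ 7/0.000005 = 1400000.
2^20 = 1048576 < 1400000 ≤ 2^21 = 2097152, so n = 21.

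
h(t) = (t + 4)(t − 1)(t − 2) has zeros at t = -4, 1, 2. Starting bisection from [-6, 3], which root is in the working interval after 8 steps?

h(-1.5) = 21.875 > 0, so the root lies in [-6, -1.5]
h(-3.75) = 6.828125 > 0, so the root lies in [-6, -3.75]
h(-4.875) = -35.341797 < 0, so the root lies in [-4.875, -3.75]
h(-4.3125) = -10.4797 < 0, so the root lies in [-4.3125, -3.75]
h(-4.03125) = -0.9483 < 0, so the root lies in [-4.03125, -3.75]
h(-3.890625) = 3.151 > 0, so the root lies in [-4.03125, -3.890625]
h(-3.9609375) = 1.1551 > 0, so the root lies in [-4.03125, -3.9609375]
h(-3.99609375) = 0.117 > 0, so the root lies in [-4.03125, -3.99609375]

-4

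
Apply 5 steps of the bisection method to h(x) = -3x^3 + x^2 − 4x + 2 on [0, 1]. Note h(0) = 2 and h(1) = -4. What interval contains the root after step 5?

[0.46875, 0.5]

h(0.5) = -0.125 < 0, so the root lies in [0, 0.5]
h(0.25) = 1.015625 > 0, so the root lies in [0.25, 0.5]
h(0.375) = 0.482422 > 0, so the root lies in [0.375, 0.5]
h(0.4375) = 0.1902 > 0, so the root lies in [0.4375, 0.5]
h(0.46875) = 0.0357 > 0, so the root lies in [0.46875, 0.5]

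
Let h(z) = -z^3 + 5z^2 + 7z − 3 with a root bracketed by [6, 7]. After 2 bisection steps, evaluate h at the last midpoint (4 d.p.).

-8.0781

midpoint 6.5: h = -20.875 < 0 → [6, 6.5]
midpoint 6.25: h = -8.078125 < 0 → [6, 6.25]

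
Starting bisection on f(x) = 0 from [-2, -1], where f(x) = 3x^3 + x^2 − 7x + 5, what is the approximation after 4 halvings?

x = -1.5 gives f = 7.625, positive; keep [-2, -1.5]
x = -1.75 gives f = 4.234375, positive; keep [-2, -1.75]
x = -1.875 gives f = 1.865234, positive; keep [-2, -1.875]
x = -1.9375 gives f = 0.4968, positive; keep [-2, -1.9375]

-1.9375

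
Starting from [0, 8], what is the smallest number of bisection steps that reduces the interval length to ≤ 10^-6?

Width after n steps is 8/2^n. Need 2^n ≥ 8/10^-6 = 8000000.
2^22 = 4194304 < 8000000 ≤ 2^23 = 8388608, so n = 23.

23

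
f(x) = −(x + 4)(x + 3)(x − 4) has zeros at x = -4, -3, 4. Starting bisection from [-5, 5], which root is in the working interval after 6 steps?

4

midpoint 0: f = 48 > 0 → [0, 5]
midpoint 2.5: f = 53.625 > 0 → [2.5, 5]
midpoint 3.75: f = 13.078125 > 0 → [3.75, 5]
midpoint 4.375: f = -23.1621 < 0 → [3.75, 4.375]
midpoint 4.0625: f = -3.5588 < 0 → [3.75, 4.0625]
midpoint 3.90625: f = 5.119 > 0 → [3.90625, 4.0625]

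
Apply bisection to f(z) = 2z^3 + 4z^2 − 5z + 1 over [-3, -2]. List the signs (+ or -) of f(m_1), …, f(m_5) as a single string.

+++-+

midpoint -2.5: f = 7.25 > 0 → [-3, -2.5]
midpoint -2.75: f = 3.40625 > 0 → [-3, -2.75]
midpoint -2.875: f = 0.910156 > 0 → [-3, -2.875]
midpoint -2.9375: f = -0.4917 < 0 → [-2.9375, -2.875]
midpoint -2.90625: f = 0.2224 > 0 → [-2.9375, -2.90625]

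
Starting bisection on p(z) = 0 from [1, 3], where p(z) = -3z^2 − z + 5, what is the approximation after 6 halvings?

z = 2 gives p = -9, negative; keep [1, 2]
z = 1.5 gives p = -3.25, negative; keep [1, 1.5]
z = 1.25 gives p = -0.9375, negative; keep [1, 1.25]
z = 1.125 gives p = 0.0781, positive; keep [1.125, 1.25]
z = 1.1875 gives p = -0.418, negative; keep [1.125, 1.1875]
z = 1.15625 gives p = -0.167, negative; keep [1.125, 1.15625]

1.15625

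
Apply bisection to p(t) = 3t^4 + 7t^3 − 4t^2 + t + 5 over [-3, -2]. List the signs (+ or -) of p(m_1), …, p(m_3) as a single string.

--+

midpoint -2.5: p = -14.6875 < 0 → [-3, -2.5]
midpoint -2.75: p = -2.003906 < 0 → [-3, -2.75]
midpoint -2.875: p = 7.678467 > 0 → [-2.875, -2.75]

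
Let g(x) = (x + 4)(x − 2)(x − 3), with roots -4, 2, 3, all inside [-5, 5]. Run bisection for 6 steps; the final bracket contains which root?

m = 0, g(m) = 24 (+); new bracket [-5, 0]
m = -2.5, g(m) = 37.125 (+); new bracket [-5, -2.5]
m = -3.75, g(m) = 9.703125 (+); new bracket [-5, -3.75]
m = -4.375, g(m) = -17.6309 (−); new bracket [-4.375, -3.75]
m = -4.0625, g(m) = -2.676 (−); new bracket [-4.0625, -3.75]
m = -3.90625, g(m) = 3.8241 (+); new bracket [-4.0625, -3.90625]

-4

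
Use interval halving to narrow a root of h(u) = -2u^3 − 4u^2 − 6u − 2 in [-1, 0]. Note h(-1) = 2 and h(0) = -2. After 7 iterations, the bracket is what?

m = -0.5, h(m) = 0.25 (+); new bracket [-0.5, 0]
m = -0.25, h(m) = -0.71875 (−); new bracket [-0.5, -0.25]
m = -0.375, h(m) = -0.207031 (−); new bracket [-0.5, -0.375]
m = -0.4375, h(m) = 0.0269 (+); new bracket [-0.4375, -0.375]
m = -0.40625, h(m) = -0.0886 (−); new bracket [-0.4375, -0.40625]
m = -0.421875, h(m) = -0.0305 (−); new bracket [-0.4375, -0.421875]
m = -0.4296875, h(m) = -0.0017 (−); new bracket [-0.4375, -0.4296875]

[-0.4375, -0.4296875]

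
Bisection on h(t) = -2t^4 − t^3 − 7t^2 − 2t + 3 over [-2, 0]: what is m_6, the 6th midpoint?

-0.78125

t = -1 gives h = -3, negative; keep [-1, 0]
t = -0.5 gives h = 2.25, positive; keep [-1, -0.5]
t = -0.75 gives h = 0.351562, positive; keep [-1, -0.75]
t = -0.875 gives h = -1.1118, negative; keep [-0.875, -0.75]
t = -0.8125 gives h = -0.3313, negative; keep [-0.8125, -0.75]
t = -0.78125 gives h = 0.0218, positive; keep [-0.8125, -0.78125]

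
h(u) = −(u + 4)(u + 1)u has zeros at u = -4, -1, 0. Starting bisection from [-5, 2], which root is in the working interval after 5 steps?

-4

m = -1.5, h(m) = -1.875 (−); new bracket [-5, -1.5]
m = -3.25, h(m) = -5.484375 (−); new bracket [-5, -3.25]
m = -4.125, h(m) = 1.611328 (+); new bracket [-4.125, -3.25]
m = -3.6875, h(m) = -3.0969 (−); new bracket [-4.125, -3.6875]
m = -3.90625, h(m) = -1.0643 (−); new bracket [-4.125, -3.90625]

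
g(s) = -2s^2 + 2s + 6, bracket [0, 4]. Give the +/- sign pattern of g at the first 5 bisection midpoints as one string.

midpoint 2: g = 2 > 0 → [2, 4]
midpoint 3: g = -6 < 0 → [2, 3]
midpoint 2.5: g = -1.5 < 0 → [2, 2.5]
midpoint 2.25: g = 0.375 > 0 → [2.25, 2.5]
midpoint 2.375: g = -0.5312 < 0 → [2.25, 2.375]

+--+-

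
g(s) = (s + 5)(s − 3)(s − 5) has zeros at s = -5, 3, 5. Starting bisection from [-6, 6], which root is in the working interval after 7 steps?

midpoint 0: g = 75 > 0 → [-6, 0]
midpoint -3: g = 96 > 0 → [-6, -3]
midpoint -4.5: g = 35.625 > 0 → [-6, -4.5]
midpoint -5.25: g = -21.1406 < 0 → [-5.25, -4.5]
midpoint -4.875: g = 9.7207 > 0 → [-5.25, -4.875]
midpoint -5.0625: g = -5.0706 < 0 → [-5.0625, -4.875]
midpoint -4.96875: g = 2.4825 > 0 → [-5.0625, -4.96875]

-5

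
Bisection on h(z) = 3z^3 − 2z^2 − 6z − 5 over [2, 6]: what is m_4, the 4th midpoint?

midpoint 4: h = 131 > 0 → [2, 4]
midpoint 3: h = 40 > 0 → [2, 3]
midpoint 2.5: h = 14.375 > 0 → [2, 2.5]
midpoint 2.25: h = 5.5469 > 0 → [2, 2.25]

2.25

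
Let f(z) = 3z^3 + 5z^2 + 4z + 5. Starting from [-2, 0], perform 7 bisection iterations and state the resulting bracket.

[-1.515625, -1.5]

midpoint -1: f = 3 > 0 → [-2, -1]
midpoint -1.5: f = 0.125 > 0 → [-2, -1.5]
midpoint -1.75: f = -2.765625 < 0 → [-1.75, -1.5]
midpoint -1.625: f = -1.1699 < 0 → [-1.625, -1.5]
midpoint -1.5625: f = -0.4871 < 0 → [-1.5625, -1.5]
midpoint -1.53125: f = -0.1725 < 0 → [-1.53125, -1.5]
midpoint -1.515625: f = -0.0216 < 0 → [-1.515625, -1.5]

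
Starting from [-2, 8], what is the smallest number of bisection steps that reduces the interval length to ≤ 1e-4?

Width after n steps is 10/2^n. Need 2^n ≥ 10/1e-4 = 100000.
2^16 = 65536 < 100000 ≤ 2^17 = 131072, so n = 17.

17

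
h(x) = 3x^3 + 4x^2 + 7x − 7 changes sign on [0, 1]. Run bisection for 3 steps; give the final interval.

m = 0.5, h(m) = -2.125 (−); new bracket [0.5, 1]
m = 0.75, h(m) = 1.765625 (+); new bracket [0.5, 0.75]
m = 0.625, h(m) = -0.330078 (−); new bracket [0.625, 0.75]

[0.625, 0.75]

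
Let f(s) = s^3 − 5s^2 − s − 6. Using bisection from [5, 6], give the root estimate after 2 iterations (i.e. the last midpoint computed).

s = 5.5 gives f = 3.625, positive; keep [5, 5.5]
s = 5.25 gives f = -4.359375, negative; keep [5.25, 5.5]

5.25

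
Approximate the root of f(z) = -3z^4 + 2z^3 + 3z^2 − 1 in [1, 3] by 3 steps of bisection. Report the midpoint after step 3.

1.25

m = 2, f(m) = -21 (−); new bracket [1, 2]
m = 1.5, f(m) = -2.6875 (−); new bracket [1, 1.5]
m = 1.25, f(m) = 0.269531 (+); new bracket [1.25, 1.5]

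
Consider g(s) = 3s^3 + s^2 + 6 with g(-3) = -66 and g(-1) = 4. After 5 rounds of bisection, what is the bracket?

[-1.4375, -1.375]

midpoint -2: g = -14 < 0 → [-2, -1]
midpoint -1.5: g = -1.875 < 0 → [-1.5, -1]
midpoint -1.25: g = 1.703125 > 0 → [-1.5, -1.25]
midpoint -1.375: g = 0.0918 > 0 → [-1.5, -1.375]
midpoint -1.4375: g = -0.845 < 0 → [-1.4375, -1.375]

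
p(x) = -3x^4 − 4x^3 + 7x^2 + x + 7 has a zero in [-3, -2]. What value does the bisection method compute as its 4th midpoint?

-2.4375

x = -2.5 gives p = -6.4375, negative; keep [-2.5, -2]
x = -2.25 gives p = 8.863281, positive; keep [-2.5, -2.25]
x = -2.375 gives p = 2.245361, positive; keep [-2.5, -2.375]
x = -2.4375 gives p = -1.8199, negative; keep [-2.4375, -2.375]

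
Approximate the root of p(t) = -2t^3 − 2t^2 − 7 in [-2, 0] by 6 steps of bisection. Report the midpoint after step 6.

-1.90625

midpoint -1: p = -7 < 0 → [-2, -1]
midpoint -1.5: p = -4.75 < 0 → [-2, -1.5]
midpoint -1.75: p = -2.40625 < 0 → [-2, -1.75]
midpoint -1.875: p = -0.8477 < 0 → [-2, -1.875]
midpoint -1.9375: p = 0.0386 > 0 → [-1.9375, -1.875]
midpoint -1.90625: p = -0.4138 < 0 → [-1.9375, -1.90625]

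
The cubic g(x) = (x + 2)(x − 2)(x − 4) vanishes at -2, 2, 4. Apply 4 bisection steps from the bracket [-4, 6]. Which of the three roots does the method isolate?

-2

g(1) = 9 > 0, so the root lies in [-4, 1]
g(-1.5) = 9.625 > 0, so the root lies in [-4, -1.5]
g(-2.75) = -24.046875 < 0, so the root lies in [-2.75, -1.5]
g(-2.125) = -3.1582 < 0, so the root lies in [-2.125, -1.5]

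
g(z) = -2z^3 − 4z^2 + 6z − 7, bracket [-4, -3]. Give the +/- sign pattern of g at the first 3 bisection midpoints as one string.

midpoint -3.5: g = 8.75 > 0 → [-3.5, -3]
midpoint -3.25: g = -0.09375 < 0 → [-3.5, -3.25]
midpoint -3.375: g = 4.074219 > 0 → [-3.375, -3.25]

+-+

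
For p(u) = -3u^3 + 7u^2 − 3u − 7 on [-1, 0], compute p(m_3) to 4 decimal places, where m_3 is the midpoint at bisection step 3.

-1.6582

p(-0.5) = -3.375 < 0, so the root lies in [-1, -0.5]
p(-0.75) = 0.453125 > 0, so the root lies in [-0.75, -0.5]
p(-0.625) = -1.658203 < 0, so the root lies in [-0.75, -0.625]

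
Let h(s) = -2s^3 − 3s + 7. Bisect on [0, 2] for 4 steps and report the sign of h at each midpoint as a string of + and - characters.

h(1) = 2 > 0, so the root lies in [1, 2]
h(1.5) = -4.25 < 0, so the root lies in [1, 1.5]
h(1.25) = -0.65625 < 0, so the root lies in [1, 1.25]
h(1.125) = 0.7773 > 0, so the root lies in [1.125, 1.25]

+--+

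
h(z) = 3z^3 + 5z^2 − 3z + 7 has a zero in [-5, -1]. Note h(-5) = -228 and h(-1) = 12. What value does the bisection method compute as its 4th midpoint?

-2.25

m = -3, h(m) = -20 (−); new bracket [-3, -1]
m = -2, h(m) = 9 (+); new bracket [-3, -2]
m = -2.5, h(m) = -1.125 (−); new bracket [-2.5, -2]
m = -2.25, h(m) = 4.8906 (+); new bracket [-2.5, -2.25]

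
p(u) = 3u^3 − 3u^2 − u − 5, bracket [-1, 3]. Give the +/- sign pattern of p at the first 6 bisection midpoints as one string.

-+-+--

midpoint 1: p = -6 < 0 → [1, 3]
midpoint 2: p = 5 > 0 → [1, 2]
midpoint 1.5: p = -3.125 < 0 → [1.5, 2]
midpoint 1.75: p = 0.1406 > 0 → [1.5, 1.75]
midpoint 1.625: p = -1.6738 < 0 → [1.625, 1.75]
midpoint 1.6875: p = -0.8142 < 0 → [1.6875, 1.75]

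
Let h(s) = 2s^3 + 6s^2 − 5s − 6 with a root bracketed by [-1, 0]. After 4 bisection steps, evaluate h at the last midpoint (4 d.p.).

-0.3765

midpoint -0.5: h = -2.25 < 0 → [-1, -0.5]
midpoint -0.75: h = 0.28125 > 0 → [-0.75, -0.5]
midpoint -0.625: h = -1.019531 < 0 → [-0.75, -0.625]
midpoint -0.6875: h = -0.3765 < 0 → [-0.75, -0.6875]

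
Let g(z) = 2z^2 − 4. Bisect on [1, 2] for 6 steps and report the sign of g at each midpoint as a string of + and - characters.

m = 1.5, g(m) = 0.5 (+); new bracket [1, 1.5]
m = 1.25, g(m) = -0.875 (−); new bracket [1.25, 1.5]
m = 1.375, g(m) = -0.21875 (−); new bracket [1.375, 1.5]
m = 1.4375, g(m) = 0.1328 (+); new bracket [1.375, 1.4375]
m = 1.40625, g(m) = -0.0449 (−); new bracket [1.40625, 1.4375]
m = 1.421875, g(m) = 0.0435 (+); new bracket [1.40625, 1.421875]

+--+-+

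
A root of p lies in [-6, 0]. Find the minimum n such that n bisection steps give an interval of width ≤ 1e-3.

13

Width after n steps is 6/2^n. Need 2^n ≥ 6/1e-3 = 6000.
2^12 = 4096 < 6000 ≤ 2^13 = 8192, so n = 13.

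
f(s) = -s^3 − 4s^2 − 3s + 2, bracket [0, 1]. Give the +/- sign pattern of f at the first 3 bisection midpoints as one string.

-++

s = 0.5 gives f = -0.625, negative; keep [0, 0.5]
s = 0.25 gives f = 0.984375, positive; keep [0.25, 0.5]
s = 0.375 gives f = 0.259766, positive; keep [0.375, 0.5]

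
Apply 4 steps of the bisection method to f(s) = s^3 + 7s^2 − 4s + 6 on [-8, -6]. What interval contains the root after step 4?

[-7.75, -7.625]

midpoint -7: f = 34 > 0 → [-8, -7]
midpoint -7.5: f = 7.875 > 0 → [-8, -7.5]
midpoint -7.75: f = -8.046875 < 0 → [-7.75, -7.5]
midpoint -7.625: f = 0.1621 > 0 → [-7.75, -7.625]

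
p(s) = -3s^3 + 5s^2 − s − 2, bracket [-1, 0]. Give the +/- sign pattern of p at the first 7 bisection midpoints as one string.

+-----+

p(-0.5) = 0.125 > 0, so the root lies in [-0.5, 0]
p(-0.25) = -1.390625 < 0, so the root lies in [-0.5, -0.25]
p(-0.375) = -0.763672 < 0, so the root lies in [-0.5, -0.375]
p(-0.4375) = -0.3542 < 0, so the root lies in [-0.5, -0.4375]
p(-0.46875) = -0.1236 < 0, so the root lies in [-0.5, -0.46875]
p(-0.484375) = -0.0016 < 0, so the root lies in [-0.5, -0.484375]
p(-0.4921875) = 0.0611 > 0, so the root lies in [-0.4921875, -0.484375]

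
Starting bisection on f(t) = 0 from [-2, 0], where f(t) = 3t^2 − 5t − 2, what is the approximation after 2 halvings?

f(-1) = 6 > 0, so the root lies in [-1, 0]
f(-0.5) = 1.25 > 0, so the root lies in [-0.5, 0]

-0.5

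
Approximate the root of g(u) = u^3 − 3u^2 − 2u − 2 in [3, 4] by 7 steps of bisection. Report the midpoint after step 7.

3.6953125

u = 3.5 gives g = -2.875, negative; keep [3.5, 4]
u = 3.75 gives g = 1.046875, positive; keep [3.5, 3.75]
u = 3.625 gives g = -1.037109, negative; keep [3.625, 3.75]
u = 3.6875 gives g = -0.0266, negative; keep [3.6875, 3.75]
u = 3.71875 gives g = 0.5022, positive; keep [3.6875, 3.71875]
u = 3.703125 gives g = 0.2358, positive; keep [3.6875, 3.703125]
u = 3.6953125 gives g = 0.1041, positive; keep [3.6875, 3.6953125]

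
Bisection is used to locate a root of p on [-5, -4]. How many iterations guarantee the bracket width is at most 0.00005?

Width after n steps is 1/2^n. Need 2^n ≥ 1/0.00005 = 20000.
2^14 = 16384 < 20000 ≤ 2^15 = 32768, so n = 15.

15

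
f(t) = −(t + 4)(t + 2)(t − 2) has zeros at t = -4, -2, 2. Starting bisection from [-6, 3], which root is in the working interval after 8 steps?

2

f(-1.5) = 4.375 > 0, so the root lies in [-1.5, 3]
f(0.75) = 16.328125 > 0, so the root lies in [0.75, 3]
f(1.875) = 2.845703 > 0, so the root lies in [1.875, 3]
f(2.4375) = -12.4978 < 0, so the root lies in [1.875, 2.4375]
f(2.15625) = -3.998 < 0, so the root lies in [1.875, 2.15625]
f(2.015625) = -0.3774 < 0, so the root lies in [1.875, 2.015625]
f(1.9453125) = 1.2828 > 0, so the root lies in [1.9453125, 2.015625]
f(1.98046875) = 0.4649 > 0, so the root lies in [1.98046875, 2.015625]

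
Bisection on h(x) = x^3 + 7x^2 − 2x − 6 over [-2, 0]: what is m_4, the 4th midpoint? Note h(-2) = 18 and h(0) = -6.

h(-1) = 2 > 0, so the root lies in [-1, 0]
h(-0.5) = -3.375 < 0, so the root lies in [-1, -0.5]
h(-0.75) = -0.984375 < 0, so the root lies in [-1, -0.75]
h(-0.875) = 0.4395 > 0, so the root lies in [-0.875, -0.75]

-0.875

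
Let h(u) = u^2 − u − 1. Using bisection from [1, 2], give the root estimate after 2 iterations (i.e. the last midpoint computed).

m = 1.5, h(m) = -0.25 (−); new bracket [1.5, 2]
m = 1.75, h(m) = 0.3125 (+); new bracket [1.5, 1.75]

1.75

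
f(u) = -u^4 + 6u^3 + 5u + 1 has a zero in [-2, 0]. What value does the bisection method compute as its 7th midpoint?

f(-1) = -11 < 0, so the root lies in [-1, 0]
f(-0.5) = -2.3125 < 0, so the root lies in [-0.5, 0]
f(-0.25) = -0.347656 < 0, so the root lies in [-0.25, 0]
f(-0.125) = 0.363 > 0, so the root lies in [-0.25, -0.125]
f(-0.1875) = 0.0217 > 0, so the root lies in [-0.25, -0.1875]
f(-0.21875) = -0.1588 < 0, so the root lies in [-0.21875, -0.1875]
f(-0.203125) = -0.0676 < 0, so the root lies in [-0.203125, -0.1875]

-0.203125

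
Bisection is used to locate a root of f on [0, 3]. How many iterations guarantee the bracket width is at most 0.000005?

20

Width after n steps is 3/2^n. Need 2^n ≥ 3/0.000005 = 600000.
2^19 = 524288 < 600000 ≤ 2^20 = 1048576, so n = 20.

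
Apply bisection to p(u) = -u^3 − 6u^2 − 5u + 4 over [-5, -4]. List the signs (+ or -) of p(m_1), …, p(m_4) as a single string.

m = -4.5, p(m) = -3.875 (−); new bracket [-5, -4.5]
m = -4.75, p(m) = -0.453125 (−); new bracket [-5, -4.75]
m = -4.875, p(m) = 1.638672 (+); new bracket [-4.875, -4.75]
m = -4.8125, p(m) = 0.5598 (+); new bracket [-4.8125, -4.75]

--++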